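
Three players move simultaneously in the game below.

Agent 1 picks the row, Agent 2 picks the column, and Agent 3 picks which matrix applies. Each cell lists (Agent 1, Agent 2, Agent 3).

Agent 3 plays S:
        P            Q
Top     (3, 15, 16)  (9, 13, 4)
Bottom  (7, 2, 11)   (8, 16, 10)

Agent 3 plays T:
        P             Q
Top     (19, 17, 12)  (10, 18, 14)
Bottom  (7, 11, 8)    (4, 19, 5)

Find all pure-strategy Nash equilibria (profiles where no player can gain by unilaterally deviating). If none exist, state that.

The unique pure-strategy Nash equilibrium is (Top, Q, T).

(Top, P, S): Agent 1 can switch to Bottom (3 → 7). Not NE.
(Top, P, T): Agent 2 can switch to Q (17 → 18). Not NE.
(Top, Q, S): Agent 2 can switch to P (13 → 15). Not NE.
(Top, Q, T): Agent 1 gets 10, best alternative 4; Agent 2 gets 18, best alternative 17; Agent 3 gets 14, best alternative 4. No profitable deviation — NE.
(Bottom, P, S): Agent 2 can switch to Q (2 → 16). Not NE.
(Bottom, P, T): Agent 1 can switch to Top (7 → 19). Not NE.
(Bottom, Q, S): Agent 1 can switch to Top (8 → 9). Not NE.
(The remaining 1 profile has a profitable deviation by the same check.)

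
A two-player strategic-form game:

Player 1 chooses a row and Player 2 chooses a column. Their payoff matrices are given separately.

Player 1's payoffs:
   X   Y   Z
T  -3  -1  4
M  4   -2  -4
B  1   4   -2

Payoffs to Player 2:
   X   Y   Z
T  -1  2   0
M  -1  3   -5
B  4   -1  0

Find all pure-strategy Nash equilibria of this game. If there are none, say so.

This game has no pure Nash equilibrium.

Player 1 against X: payoffs -3, 4, 1 → best response M.
Player 1 against Y: payoffs -1, -2, 4 → best response B.
Player 1 against Z: payoffs 4, -4, -2 → best response T.
Player 2 against T: payoffs -1, 2, 0 → best response Y.
Player 2 against M: payoffs -1, 3, -5 → best response Y.
Player 2 against B: payoffs 4, -1, 0 → best response X.
No profile is a mutual best response for all players.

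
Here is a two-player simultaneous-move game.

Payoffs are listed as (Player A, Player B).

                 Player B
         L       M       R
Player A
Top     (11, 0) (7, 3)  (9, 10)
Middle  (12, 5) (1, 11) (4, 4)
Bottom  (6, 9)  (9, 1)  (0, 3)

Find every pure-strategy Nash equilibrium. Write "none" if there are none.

The unique pure-strategy Nash equilibrium is (Top, R).

For each player, find the best response to each opponent profile; mutual best responses are the pure NE.
Player A against L: payoffs 11, 12, 6 → best response Middle.
Player A against M: payoffs 7, 1, 9 → best response Bottom.
Player A against R: payoffs 9, 4, 0 → best response Top.
Player B against Top: payoffs 0, 3, 10 → best response R.
Player B against Middle: payoffs 5, 11, 4 → best response M.
Player B against Bottom: payoffs 9, 1, 3 → best response L.
Mutual best responses: (Top, R).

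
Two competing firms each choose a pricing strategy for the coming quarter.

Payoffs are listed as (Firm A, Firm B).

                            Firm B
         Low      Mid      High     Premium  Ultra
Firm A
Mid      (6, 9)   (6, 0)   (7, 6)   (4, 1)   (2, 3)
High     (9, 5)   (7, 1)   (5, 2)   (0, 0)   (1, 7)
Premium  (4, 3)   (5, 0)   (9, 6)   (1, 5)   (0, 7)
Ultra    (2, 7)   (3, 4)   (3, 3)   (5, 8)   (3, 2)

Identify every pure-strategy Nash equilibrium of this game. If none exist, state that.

Firm A against Low: payoffs 6, 9, 4, 2 → best response High.
Firm A against Mid: payoffs 6, 7, 5, 3 → best response High.
Firm A against High: payoffs 7, 5, 9, 3 → best response Premium.
Firm A against Premium: payoffs 4, 0, 1, 5 → best response Ultra.
Firm A against Ultra: payoffs 2, 1, 0, 3 → best response Ultra.
Firm B against Mid: payoffs 9, 0, 6, 1, 3 → best response Low.
Firm B against High: payoffs 5, 1, 2, 0, 7 → best response Ultra.
Firm B against Premium: payoffs 3, 0, 6, 5, 7 → best response Ultra.
Firm B against Ultra: payoffs 7, 4, 3, 8, 2 → best response Premium.
Mutual best responses: (Ultra, Premium).

The unique pure-strategy Nash equilibrium is (Ultra, Premium).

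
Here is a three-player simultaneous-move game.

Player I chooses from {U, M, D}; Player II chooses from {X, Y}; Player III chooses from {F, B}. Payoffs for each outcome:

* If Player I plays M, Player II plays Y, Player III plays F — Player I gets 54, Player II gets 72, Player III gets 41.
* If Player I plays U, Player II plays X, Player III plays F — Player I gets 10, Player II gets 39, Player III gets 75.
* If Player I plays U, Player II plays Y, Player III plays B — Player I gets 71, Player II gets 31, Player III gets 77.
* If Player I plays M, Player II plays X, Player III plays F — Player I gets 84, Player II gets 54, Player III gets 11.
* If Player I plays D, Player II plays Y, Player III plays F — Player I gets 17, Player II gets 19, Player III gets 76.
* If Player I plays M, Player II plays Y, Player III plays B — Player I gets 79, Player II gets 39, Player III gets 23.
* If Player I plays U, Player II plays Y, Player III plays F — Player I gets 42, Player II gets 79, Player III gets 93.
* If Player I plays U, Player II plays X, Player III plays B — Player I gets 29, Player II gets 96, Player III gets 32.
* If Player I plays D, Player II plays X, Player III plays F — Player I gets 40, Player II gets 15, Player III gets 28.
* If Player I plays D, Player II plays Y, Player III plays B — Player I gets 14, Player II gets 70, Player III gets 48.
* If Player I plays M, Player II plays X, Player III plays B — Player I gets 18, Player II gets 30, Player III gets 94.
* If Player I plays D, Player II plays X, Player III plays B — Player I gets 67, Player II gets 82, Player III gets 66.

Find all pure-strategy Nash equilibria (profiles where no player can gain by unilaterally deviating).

Mark each player's best response to every combination of opponents' strategies; a profile where every player is best-responding is a pure Nash equilibrium.
Player I against (X, F): payoffs 10, 84, 40 → best response M.
Player I against (X, B): payoffs 29, 18, 67 → best response D.
Player I against (Y, F): payoffs 42, 54, 17 → best response M.
Player I against (Y, B): payoffs 71, 79, 14 → best response M.
Player II against (U, F): payoffs 39, 79 → best response Y.
Player II against (U, B): payoffs 96, 31 → best response X.
Player II against (M, F): payoffs 54, 72 → best response Y.
Player II against (M, B): payoffs 30, 39 → best response Y.
Player II against (D, F): payoffs 15, 19 → best response Y.
Player II against (D, B): payoffs 82, 70 → best response X.
Player III against (U, X): payoffs 75, 32 → best response F.
Player III against (U, Y): payoffs 93, 77 → best response F.
Player III against (M, X): payoffs 11, 94 → best response B.
Player III against (M, Y): payoffs 41, 23 → best response F.
Player III against (D, X): payoffs 28, 66 → best response B.
Player III against (D, Y): payoffs 76, 48 → best response F.
Mutual best responses: (M, Y, F); (D, X, B).

The pure Nash equilibria are (M, Y, F); (D, X, B).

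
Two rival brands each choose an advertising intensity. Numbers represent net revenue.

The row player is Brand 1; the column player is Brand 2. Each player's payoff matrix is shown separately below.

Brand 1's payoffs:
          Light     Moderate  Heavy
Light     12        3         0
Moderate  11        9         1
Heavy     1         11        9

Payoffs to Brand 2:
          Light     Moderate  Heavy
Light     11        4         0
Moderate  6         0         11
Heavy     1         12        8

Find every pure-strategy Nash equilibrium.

(Light, Light) and (Heavy, Moderate)

Brand 1 against Light: payoffs 12, 11, 1 → best response Light.
Brand 1 against Moderate: payoffs 3, 9, 11 → best response Heavy.
Brand 1 against Heavy: payoffs 0, 1, 9 → best response Heavy.
Brand 2 against Light: payoffs 11, 4, 0 → best response Light.
Brand 2 against Moderate: payoffs 6, 0, 11 → best response Heavy.
Brand 2 against Heavy: payoffs 1, 12, 8 → best response Moderate.
Mutual best responses: (Light, Light); (Heavy, Moderate).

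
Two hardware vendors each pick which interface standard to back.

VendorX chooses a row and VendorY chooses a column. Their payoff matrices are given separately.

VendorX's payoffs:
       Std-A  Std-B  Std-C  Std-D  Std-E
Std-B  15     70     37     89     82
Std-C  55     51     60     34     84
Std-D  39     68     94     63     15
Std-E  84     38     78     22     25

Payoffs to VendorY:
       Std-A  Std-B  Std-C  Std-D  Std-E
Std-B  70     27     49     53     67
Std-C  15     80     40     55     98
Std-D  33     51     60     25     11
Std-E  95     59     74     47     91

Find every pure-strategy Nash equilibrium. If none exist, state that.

(Std-C, Std-E) and (Std-D, Std-C) and (Std-E, Std-A)

VendorX against Std-A: payoffs 15, 55, 39, 84 → best response Std-E.
VendorX against Std-B: payoffs 70, 51, 68, 38 → best response Std-B.
VendorX against Std-C: payoffs 37, 60, 94, 78 → best response Std-D.
VendorX against Std-D: payoffs 89, 34, 63, 22 → best response Std-B.
VendorX against Std-E: payoffs 82, 84, 15, 25 → best response Std-C.
VendorY against Std-B: payoffs 70, 27, 49, 53, 67 → best response Std-A.
VendorY against Std-C: payoffs 15, 80, 40, 55, 98 → best response Std-E.
VendorY against Std-D: payoffs 33, 51, 60, 25, 11 → best response Std-C.
VendorY against Std-E: payoffs 95, 59, 74, 47, 91 → best response Std-A.
Mutual best responses: (Std-C, Std-E); (Std-D, Std-C); (Std-E, Std-A).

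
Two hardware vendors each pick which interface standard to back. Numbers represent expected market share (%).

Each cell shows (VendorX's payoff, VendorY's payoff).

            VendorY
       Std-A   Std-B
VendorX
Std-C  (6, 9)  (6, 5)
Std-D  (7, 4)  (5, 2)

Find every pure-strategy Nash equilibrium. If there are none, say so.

VendorX against Std-A: payoffs 6, 7 → best response Std-D.
VendorX against Std-B: payoffs 6, 5 → best response Std-C.
VendorY against Std-C: payoffs 9, 5 → best response Std-A.
VendorY against Std-D: payoffs 4, 2 → best response Std-A.
Mutual best responses: (Std-D, Std-A).

The unique pure-strategy Nash equilibrium is (Std-D, Std-A).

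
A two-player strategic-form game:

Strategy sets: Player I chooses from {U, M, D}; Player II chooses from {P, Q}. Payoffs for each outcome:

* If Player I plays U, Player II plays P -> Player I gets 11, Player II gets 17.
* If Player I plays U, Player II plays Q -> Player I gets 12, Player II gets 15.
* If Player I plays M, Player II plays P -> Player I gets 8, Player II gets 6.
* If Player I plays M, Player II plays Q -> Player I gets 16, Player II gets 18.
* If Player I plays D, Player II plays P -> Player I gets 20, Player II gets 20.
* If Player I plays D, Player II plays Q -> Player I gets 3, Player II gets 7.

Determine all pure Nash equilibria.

The pure Nash equilibria are (M, Q), (D, P).

(U, P): Player I can switch to D (11 → 20). Not NE.
(U, Q): Player I can switch to M (12 → 16). Not NE.
(M, P): Player I can switch to U (8 → 11). Not NE.
(M, Q): Player I gets 16, best alternative 12; Player II gets 18, best alternative 6. No profitable deviation — NE.
(D, P): Player I gets 20, best alternative 11; Player II gets 20, best alternative 7. No profitable deviation — NE.
(D, Q): Player I can switch to U (3 → 12). Not NE.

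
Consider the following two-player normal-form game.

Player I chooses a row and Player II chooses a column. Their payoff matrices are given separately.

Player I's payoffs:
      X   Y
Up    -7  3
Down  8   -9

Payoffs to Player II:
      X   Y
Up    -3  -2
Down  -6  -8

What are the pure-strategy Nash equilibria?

(Up, Y), (Down, X)

Player I against X: payoffs -7, 8 → best response Down.
Player I against Y: payoffs 3, -9 → best response Up.
Player II against Up: payoffs -3, -2 → best response Y.
Player II against Down: payoffs -6, -8 → best response X.
Mutual best responses: (Up, Y); (Down, X).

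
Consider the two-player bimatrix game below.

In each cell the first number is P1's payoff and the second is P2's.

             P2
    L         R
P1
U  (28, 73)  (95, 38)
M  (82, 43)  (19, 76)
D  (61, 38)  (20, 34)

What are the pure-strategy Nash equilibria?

Mark each player's best response to every combination of opponents' strategies; a profile where every player is best-responding is a pure Nash equilibrium.
P1 against L: payoffs 28, 82, 61 → best response M.
P1 against R: payoffs 95, 19, 20 → best response U.
P2 against U: payoffs 73, 38 → best response L.
P2 against M: payoffs 43, 76 → best response R.
P2 against D: payoffs 38, 34 → best response L.
No profile is a mutual best response for all players.

No pure-strategy Nash equilibrium.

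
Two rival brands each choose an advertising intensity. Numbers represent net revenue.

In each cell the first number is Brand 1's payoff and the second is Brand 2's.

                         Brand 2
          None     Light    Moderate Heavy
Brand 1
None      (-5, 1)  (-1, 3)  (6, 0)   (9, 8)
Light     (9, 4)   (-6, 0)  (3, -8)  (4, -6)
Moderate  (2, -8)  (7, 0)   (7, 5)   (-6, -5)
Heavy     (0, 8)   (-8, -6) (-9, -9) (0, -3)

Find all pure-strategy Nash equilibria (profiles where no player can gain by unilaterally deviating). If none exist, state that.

(None, None): Brand 1 can switch to Light (-5 → 9). Not NE.
(None, Light): Brand 1 can switch to Moderate (-1 → 7). Not NE.
(None, Moderate): Brand 1 can switch to Moderate (6 → 7). Not NE.
(None, Heavy): Brand 1 gets 9, best alternative 4; Brand 2 gets 8, best alternative 3. No profitable deviation — NE.
(Light, None): Brand 1 gets 9, best alternative 2; Brand 2 gets 4, best alternative 0. No profitable deviation — NE.
(Light, Light): Brand 1 can switch to None (-6 → -1). Not NE.
(Light, Moderate): Brand 1 can switch to None (3 → 6). Not NE.
(Light, Heavy): Brand 1 can switch to None (4 → 9). Not NE.
(Moderate, None): Brand 1 can switch to Light (2 → 9). Not NE.
(Moderate, Light): Brand 2 can switch to Moderate (0 → 5). Not NE.
(Moderate, Moderate): Brand 1 gets 7, best alternative 6; Brand 2 gets 5, best alternative 0. No profitable deviation — NE.
(Moderate, Heavy): Brand 1 can switch to None (-6 → 9). Not NE.
(Heavy, None): Brand 1 can switch to Light (0 → 9). Not NE.
(Heavy, Light): Brand 1 can switch to None (-8 → -1). Not NE.
(Heavy, Moderate): Brand 1 can switch to None (-9 → 6). Not NE.
(The remaining 1 profile has a profitable deviation by the same check.)

The pure Nash equilibria are (None, Heavy), (Light, None), (Moderate, Moderate).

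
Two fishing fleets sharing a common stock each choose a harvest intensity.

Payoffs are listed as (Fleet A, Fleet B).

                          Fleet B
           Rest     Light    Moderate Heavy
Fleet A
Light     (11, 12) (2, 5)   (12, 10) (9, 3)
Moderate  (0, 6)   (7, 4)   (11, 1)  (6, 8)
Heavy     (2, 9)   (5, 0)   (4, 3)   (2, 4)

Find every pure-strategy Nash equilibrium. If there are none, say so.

Fleet A against Rest: payoffs 11, 0, 2 → best response Light.
Fleet A against Light: payoffs 2, 7, 5 → best response Moderate.
Fleet A against Moderate: payoffs 12, 11, 4 → best response Light.
Fleet A against Heavy: payoffs 9, 6, 2 → best response Light.
Fleet B against Light: payoffs 12, 5, 10, 3 → best response Rest.
Fleet B against Moderate: payoffs 6, 4, 1, 8 → best response Heavy.
Fleet B against Heavy: payoffs 9, 0, 3, 4 → best response Rest.
Mutual best responses: (Light, Rest).

Pure NE: (Light, Rest)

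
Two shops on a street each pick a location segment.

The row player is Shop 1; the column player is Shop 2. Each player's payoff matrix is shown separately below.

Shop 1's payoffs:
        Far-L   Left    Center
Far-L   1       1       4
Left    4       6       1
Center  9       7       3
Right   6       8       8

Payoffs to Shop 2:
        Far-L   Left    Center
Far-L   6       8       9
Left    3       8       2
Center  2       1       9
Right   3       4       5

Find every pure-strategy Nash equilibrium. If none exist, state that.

(Right, Center)

Shop 1 against Far-L: payoffs 1, 4, 9, 6 → best response Center.
Shop 1 against Left: payoffs 1, 6, 7, 8 → best response Right.
Shop 1 against Center: payoffs 4, 1, 3, 8 → best response Right.
Shop 2 against Far-L: payoffs 6, 8, 9 → best response Center.
Shop 2 against Left: payoffs 3, 8, 2 → best response Left.
Shop 2 against Center: payoffs 2, 1, 9 → best response Center.
Shop 2 against Right: payoffs 3, 4, 5 → best response Center.
Mutual best responses: (Right, Center).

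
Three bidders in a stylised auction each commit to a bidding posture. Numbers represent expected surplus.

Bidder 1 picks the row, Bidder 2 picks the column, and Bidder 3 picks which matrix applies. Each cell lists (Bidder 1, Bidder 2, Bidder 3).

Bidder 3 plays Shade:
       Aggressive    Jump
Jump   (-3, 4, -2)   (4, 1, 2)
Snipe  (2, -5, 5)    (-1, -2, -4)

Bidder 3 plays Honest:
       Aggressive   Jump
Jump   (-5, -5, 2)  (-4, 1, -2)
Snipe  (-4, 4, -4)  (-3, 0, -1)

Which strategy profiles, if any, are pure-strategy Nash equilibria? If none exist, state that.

There is no pure-strategy Nash equilibrium.

(Jump, Aggressive, Shade): Bidder 1 can switch to Snipe (-3 → 2). Not NE.
(Jump, Aggressive, Honest): Bidder 1 can switch to Snipe (-5 → -4). Not NE.
(Jump, Jump, Shade): Bidder 2 can switch to Aggressive (1 → 4). Not NE.
(Jump, Jump, Honest): Bidder 1 can switch to Snipe (-4 → -3). Not NE.
(Snipe, Aggressive, Shade): Bidder 2 can switch to Jump (-5 → -2). Not NE.
(Snipe, Aggressive, Honest): Bidder 3 can switch to Shade (-4 → 5). Not NE.
(The remaining 2 profiles each have a profitable deviation by the same check.)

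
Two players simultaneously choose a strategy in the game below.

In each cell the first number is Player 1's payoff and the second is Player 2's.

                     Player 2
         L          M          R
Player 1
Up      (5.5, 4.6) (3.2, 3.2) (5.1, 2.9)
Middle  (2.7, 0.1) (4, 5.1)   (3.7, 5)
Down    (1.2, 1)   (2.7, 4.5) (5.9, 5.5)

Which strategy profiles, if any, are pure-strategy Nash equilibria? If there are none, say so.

For each strategy profile, look for a profitable unilateral deviation.
(Up, L): Player 1 gets 5.5, best alternative 2.7; Player 2 gets 4.6, best alternative 3.2. No profitable deviation — NE.
(Up, M): Player 1 can switch to Middle (3.2 → 4). Not NE.
(Up, R): Player 1 can switch to Down (5.1 → 5.9). Not NE.
(Middle, L): Player 1 can switch to Up (2.7 → 5.5). Not NE.
(Middle, M): Player 1 gets 4, best alternative 3.2; Player 2 gets 5.1, best alternative 5. No profitable deviation — NE.
(Middle, R): Player 1 can switch to Up (3.7 → 5.1). Not NE.
(Down, L): Player 1 can switch to Up (1.2 → 5.5). Not NE.
(Down, M): Player 1 can switch to Up (2.7 → 3.2). Not NE.
(Down, R): Player 1 gets 5.9, best alternative 5.1; Player 2 gets 5.5, best alternative 4.5. No profitable deviation — NE.

Pure-strategy Nash equilibria: (Up, L), (Middle, M), (Down, R)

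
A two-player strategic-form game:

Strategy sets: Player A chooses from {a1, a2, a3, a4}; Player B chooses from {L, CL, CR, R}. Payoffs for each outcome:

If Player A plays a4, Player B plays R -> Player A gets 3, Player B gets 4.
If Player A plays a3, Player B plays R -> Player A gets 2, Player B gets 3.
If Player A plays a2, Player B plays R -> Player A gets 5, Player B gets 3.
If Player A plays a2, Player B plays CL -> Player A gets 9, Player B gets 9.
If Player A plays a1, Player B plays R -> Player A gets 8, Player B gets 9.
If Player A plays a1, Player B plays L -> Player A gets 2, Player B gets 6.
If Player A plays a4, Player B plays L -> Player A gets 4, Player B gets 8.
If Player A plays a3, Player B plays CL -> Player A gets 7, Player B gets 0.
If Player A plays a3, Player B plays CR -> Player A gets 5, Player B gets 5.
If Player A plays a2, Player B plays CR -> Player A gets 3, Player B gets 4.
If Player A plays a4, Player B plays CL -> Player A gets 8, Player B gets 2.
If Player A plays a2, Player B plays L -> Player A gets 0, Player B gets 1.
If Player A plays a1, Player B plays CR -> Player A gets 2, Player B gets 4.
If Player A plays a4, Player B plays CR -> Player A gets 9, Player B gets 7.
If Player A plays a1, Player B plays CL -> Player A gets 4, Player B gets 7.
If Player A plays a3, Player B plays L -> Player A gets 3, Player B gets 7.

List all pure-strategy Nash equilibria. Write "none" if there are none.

Pure-strategy Nash equilibria: (a1, R) and (a2, CL) and (a4, L)

Player A against L: payoffs 2, 0, 3, 4 → best response a4.
Player A against CL: payoffs 4, 9, 7, 8 → best response a2.
Player A against CR: payoffs 2, 3, 5, 9 → best response a4.
Player A against R: payoffs 8, 5, 2, 3 → best response a1.
Player B against a1: payoffs 6, 7, 4, 9 → best response R.
Player B against a2: payoffs 1, 9, 4, 3 → best response CL.
Player B against a3: payoffs 7, 0, 5, 3 → best response L.
Player B against a4: payoffs 8, 2, 7, 4 → best response L.
Mutual best responses: (a1, R); (a2, CL); (a4, L).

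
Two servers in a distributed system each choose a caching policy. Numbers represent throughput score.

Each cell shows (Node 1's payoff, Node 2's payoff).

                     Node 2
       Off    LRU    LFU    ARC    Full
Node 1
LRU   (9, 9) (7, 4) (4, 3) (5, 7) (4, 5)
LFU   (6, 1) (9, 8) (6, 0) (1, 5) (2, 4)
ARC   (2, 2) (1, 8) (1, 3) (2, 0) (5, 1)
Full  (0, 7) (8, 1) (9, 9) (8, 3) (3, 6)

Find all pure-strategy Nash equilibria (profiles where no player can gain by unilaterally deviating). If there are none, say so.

(LRU, Off): Node 1 gets 9, best alternative 6; Node 2 gets 9, best alternative 7. No profitable deviation — NE.
(LRU, LRU): Node 1 can switch to LFU (7 → 9). Not NE.
(LRU, LFU): Node 1 can switch to LFU (4 → 6). Not NE.
(LRU, ARC): Node 1 can switch to Full (5 → 8). Not NE.
(LRU, Full): Node 1 can switch to ARC (4 → 5). Not NE.
(LFU, Off): Node 1 can switch to LRU (6 → 9). Not NE.
(LFU, LRU): Node 1 gets 9, best alternative 8; Node 2 gets 8, best alternative 5. No profitable deviation — NE.
(LFU, LFU): Node 1 can switch to Full (6 → 9). Not NE.
(LFU, ARC): Node 1 can switch to LRU (1 → 5). Not NE.
(LFU, Full): Node 1 can switch to LRU (2 → 4). Not NE.
(Full, LFU): Node 1 gets 9, best alternative 6; Node 2 gets 9, best alternative 7. No profitable deviation — NE.
(The remaining 9 profiles each have a profitable deviation by the same check.)

The pure Nash equilibria are (LRU, Off), (LFU, LRU), (Full, LFU).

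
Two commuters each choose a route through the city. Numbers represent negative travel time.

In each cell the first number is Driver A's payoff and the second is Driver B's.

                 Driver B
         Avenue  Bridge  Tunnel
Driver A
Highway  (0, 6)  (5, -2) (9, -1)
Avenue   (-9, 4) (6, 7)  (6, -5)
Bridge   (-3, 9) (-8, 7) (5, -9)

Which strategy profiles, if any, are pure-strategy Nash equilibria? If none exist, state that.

Driver A against Avenue: payoffs 0, -9, -3 → best response Highway.
Driver A against Bridge: payoffs 5, 6, -8 → best response Avenue.
Driver A against Tunnel: payoffs 9, 6, 5 → best response Highway.
Driver B against Highway: payoffs 6, -2, -1 → best response Avenue.
Driver B against Avenue: payoffs 4, 7, -5 → best response Bridge.
Driver B against Bridge: payoffs 9, 7, -9 → best response Avenue.
Mutual best responses: (Highway, Avenue); (Avenue, Bridge).

The pure Nash equilibria are (Highway, Avenue), (Avenue, Bridge).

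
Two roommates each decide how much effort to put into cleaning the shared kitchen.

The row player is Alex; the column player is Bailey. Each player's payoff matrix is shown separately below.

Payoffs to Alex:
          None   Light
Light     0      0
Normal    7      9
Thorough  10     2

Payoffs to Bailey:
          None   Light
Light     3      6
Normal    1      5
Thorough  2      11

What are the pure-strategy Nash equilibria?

Pure NE: (Normal, Light)

Alex against None: payoffs 0, 7, 10 → best response Thorough.
Alex against Light: payoffs 0, 9, 2 → best response Normal.
Bailey against Light: payoffs 3, 6 → best response Light.
Bailey against Normal: payoffs 1, 5 → best response Light.
Bailey against Thorough: payoffs 2, 11 → best response Light.
Mutual best responses: (Normal, Light).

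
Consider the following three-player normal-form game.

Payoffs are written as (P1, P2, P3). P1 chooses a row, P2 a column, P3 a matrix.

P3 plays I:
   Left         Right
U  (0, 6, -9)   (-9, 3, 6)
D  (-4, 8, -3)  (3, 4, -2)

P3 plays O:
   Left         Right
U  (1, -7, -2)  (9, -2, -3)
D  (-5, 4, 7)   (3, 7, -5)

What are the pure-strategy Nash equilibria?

none

(U, Left, I): P3 can switch to O (-9 → -2). Not NE.
(U, Left, O): P2 can switch to Right (-7 → -2). Not NE.
(U, Right, I): P1 can switch to D (-9 → 3). Not NE.
(U, Right, O): P3 can switch to I (-3 → 6). Not NE.
(D, Left, I): P1 can switch to U (-4 → 0). Not NE.
(D, Left, O): P1 can switch to U (-5 → 1). Not NE.
(The remaining 2 profiles each have a profitable deviation by the same check.)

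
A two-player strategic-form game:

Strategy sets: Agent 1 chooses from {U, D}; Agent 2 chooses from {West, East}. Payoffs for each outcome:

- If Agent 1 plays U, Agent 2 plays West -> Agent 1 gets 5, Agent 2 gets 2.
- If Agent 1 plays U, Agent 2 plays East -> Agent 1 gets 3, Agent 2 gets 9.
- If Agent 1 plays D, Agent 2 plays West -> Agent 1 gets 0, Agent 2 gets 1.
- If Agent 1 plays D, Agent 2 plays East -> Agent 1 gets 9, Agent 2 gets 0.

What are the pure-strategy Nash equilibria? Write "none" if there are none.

(U, West): Agent 2 can switch to East (2 → 9). Not NE.
(U, East): Agent 1 can switch to D (3 → 9). Not NE.
(D, West): Agent 1 can switch to U (0 → 5). Not NE.
(D, East): Agent 2 can switch to West (0 → 1). Not NE.

No pure-strategy Nash equilibrium.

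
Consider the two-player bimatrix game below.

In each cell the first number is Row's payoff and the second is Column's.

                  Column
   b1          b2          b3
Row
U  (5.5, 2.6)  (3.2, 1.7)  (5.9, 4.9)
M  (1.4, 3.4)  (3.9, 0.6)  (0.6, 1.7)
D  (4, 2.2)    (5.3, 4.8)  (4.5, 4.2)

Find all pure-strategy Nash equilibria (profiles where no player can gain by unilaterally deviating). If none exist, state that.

(U, b1): Column can switch to b3 (2.6 → 4.9). Not NE.
(U, b2): Row can switch to M (3.2 → 3.9). Not NE.
(U, b3): Row gets 5.9, best alternative 4.5; Column gets 4.9, best alternative 2.6. No profitable deviation — NE.
(M, b1): Row can switch to U (1.4 → 5.5). Not NE.
(M, b2): Row can switch to D (3.9 → 5.3). Not NE.
(M, b3): Row can switch to U (0.6 → 5.9). Not NE.
(D, b1): Row can switch to U (4 → 5.5). Not NE.
(D, b2): Row gets 5.3, best alternative 3.9; Column gets 4.8, best alternative 4.2. No profitable deviation — NE.
(D, b3): Row can switch to U (4.5 → 5.9). Not NE.

The pure Nash equilibria are (U, b3); (D, b2).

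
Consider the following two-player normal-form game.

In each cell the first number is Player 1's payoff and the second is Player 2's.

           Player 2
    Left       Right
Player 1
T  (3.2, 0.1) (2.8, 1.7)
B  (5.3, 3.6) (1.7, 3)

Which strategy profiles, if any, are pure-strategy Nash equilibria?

Player 1 against Left: payoffs 3.2, 5.3 → best response B.
Player 1 against Right: payoffs 2.8, 1.7 → best response T.
Player 2 against T: payoffs 0.1, 1.7 → best response Right.
Player 2 against B: payoffs 3.6, 3 → best response Left.
Mutual best responses: (T, Right); (B, Left).

(T, Right); (B, Left)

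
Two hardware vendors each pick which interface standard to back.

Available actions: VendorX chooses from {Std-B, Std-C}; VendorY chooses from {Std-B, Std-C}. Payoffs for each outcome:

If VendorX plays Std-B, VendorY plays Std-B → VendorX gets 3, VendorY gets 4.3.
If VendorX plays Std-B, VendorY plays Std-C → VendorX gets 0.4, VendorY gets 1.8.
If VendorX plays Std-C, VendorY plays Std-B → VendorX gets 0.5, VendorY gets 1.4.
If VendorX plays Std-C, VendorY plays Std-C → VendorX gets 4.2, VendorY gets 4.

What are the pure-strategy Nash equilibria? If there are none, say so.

(Std-B, Std-B): VendorX gets 3, best alternative 0.5; VendorY gets 4.3, best alternative 1.8. No profitable deviation — NE.
(Std-B, Std-C): VendorX can switch to Std-C (0.4 → 4.2). Not NE.
(Std-C, Std-B): VendorX can switch to Std-B (0.5 → 3). Not NE.
(Std-C, Std-C): VendorX gets 4.2, best alternative 0.4; VendorY gets 4, best alternative 1.4. No profitable deviation — NE.

The pure Nash equilibria are (Std-B, Std-B) and (Std-C, Std-C).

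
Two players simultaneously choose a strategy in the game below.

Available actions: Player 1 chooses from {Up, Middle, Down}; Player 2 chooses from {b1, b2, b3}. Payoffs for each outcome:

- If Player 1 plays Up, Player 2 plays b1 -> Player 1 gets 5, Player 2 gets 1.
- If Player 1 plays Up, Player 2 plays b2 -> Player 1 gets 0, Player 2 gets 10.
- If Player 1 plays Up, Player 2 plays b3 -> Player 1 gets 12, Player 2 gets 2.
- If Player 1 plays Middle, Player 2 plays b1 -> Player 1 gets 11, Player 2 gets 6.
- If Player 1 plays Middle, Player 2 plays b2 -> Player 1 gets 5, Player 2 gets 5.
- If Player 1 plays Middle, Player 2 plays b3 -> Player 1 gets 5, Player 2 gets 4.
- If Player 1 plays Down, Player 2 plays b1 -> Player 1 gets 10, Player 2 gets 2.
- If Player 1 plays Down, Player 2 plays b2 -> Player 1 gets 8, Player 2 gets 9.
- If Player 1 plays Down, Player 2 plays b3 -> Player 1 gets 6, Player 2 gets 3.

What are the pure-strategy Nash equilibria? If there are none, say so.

Check each profile: it is a Nash equilibrium iff no player can strictly gain by switching unilaterally.
(Up, b1): Player 1 can switch to Middle (5 → 11). Not NE.
(Up, b2): Player 1 can switch to Middle (0 → 5). Not NE.
(Up, b3): Player 2 can switch to b2 (2 → 10). Not NE.
(Middle, b1): Player 1 gets 11, best alternative 10; Player 2 gets 6, best alternative 5. No profitable deviation — NE.
(Middle, b2): Player 1 can switch to Down (5 → 8). Not NE.
(Middle, b3): Player 1 can switch to Up (5 → 12). Not NE.
(Down, b1): Player 1 can switch to Middle (10 → 11). Not NE.
(Down, b2): Player 1 gets 8, best alternative 5; Player 2 gets 9, best alternative 3. No profitable deviation — NE.
(The remaining 1 profile has a profitable deviation by the same check.)

Pure-strategy Nash equilibria: (Middle, b1); (Down, b2)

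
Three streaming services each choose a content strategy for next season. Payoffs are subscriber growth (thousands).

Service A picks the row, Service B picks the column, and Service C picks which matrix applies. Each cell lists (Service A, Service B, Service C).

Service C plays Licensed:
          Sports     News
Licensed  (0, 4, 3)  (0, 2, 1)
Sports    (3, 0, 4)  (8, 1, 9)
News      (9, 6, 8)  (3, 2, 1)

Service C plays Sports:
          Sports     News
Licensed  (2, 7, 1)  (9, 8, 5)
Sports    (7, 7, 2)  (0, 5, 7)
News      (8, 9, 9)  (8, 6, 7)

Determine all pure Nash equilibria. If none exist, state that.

(Licensed, Sports, Licensed): Service A can switch to Sports (0 → 3). Not NE.
(Licensed, Sports, Sports): Service A can switch to Sports (2 → 7). Not NE.
(Licensed, News, Licensed): Service A can switch to Sports (0 → 8). Not NE.
(Licensed, News, Sports): Service A gets 9, best alternative 8; Service B gets 8, best alternative 7; Service C gets 5, best alternative 1. No profitable deviation — NE.
(Sports, Sports, Licensed): Service A can switch to News (3 → 9). Not NE.
(Sports, Sports, Sports): Service A can switch to News (7 → 8). Not NE.
(Sports, News, Licensed): Service A gets 8, best alternative 3; Service B gets 1, best alternative 0; Service C gets 9, best alternative 7. No profitable deviation — NE.
(Sports, News, Sports): Service A can switch to Licensed (0 → 9). Not NE.
(News, Sports, Licensed): Service C can switch to Sports (8 → 9). Not NE.
(News, Sports, Sports): Service A gets 8, best alternative 7; Service B gets 9, best alternative 6; Service C gets 9, best alternative 8. No profitable deviation — NE.
(News, News, Licensed): Service A can switch to Sports (3 → 8). Not NE.
(News, News, Sports): Service A can switch to Licensed (8 → 9). Not NE.

The pure Nash equilibria are (Licensed, News, Sports) and (Sports, News, Licensed) and (News, Sports, Sports).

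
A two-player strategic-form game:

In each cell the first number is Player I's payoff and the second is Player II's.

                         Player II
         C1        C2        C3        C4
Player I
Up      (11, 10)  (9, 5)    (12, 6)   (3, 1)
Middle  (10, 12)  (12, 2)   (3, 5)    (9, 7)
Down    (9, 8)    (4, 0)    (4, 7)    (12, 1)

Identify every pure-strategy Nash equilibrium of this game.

For each player, find the best response to each opponent profile; mutual best responses are the pure NE.
Player I against C1: payoffs 11, 10, 9 → best response Up.
Player I against C2: payoffs 9, 12, 4 → best response Middle.
Player I against C3: payoffs 12, 3, 4 → best response Up.
Player I against C4: payoffs 3, 9, 12 → best response Down.
Player II against Up: payoffs 10, 5, 6, 1 → best response C1.
Player II against Middle: payoffs 12, 2, 5, 7 → best response C1.
Player II against Down: payoffs 8, 0, 7, 1 → best response C1.
Mutual best responses: (Up, C1).

(Up, C1)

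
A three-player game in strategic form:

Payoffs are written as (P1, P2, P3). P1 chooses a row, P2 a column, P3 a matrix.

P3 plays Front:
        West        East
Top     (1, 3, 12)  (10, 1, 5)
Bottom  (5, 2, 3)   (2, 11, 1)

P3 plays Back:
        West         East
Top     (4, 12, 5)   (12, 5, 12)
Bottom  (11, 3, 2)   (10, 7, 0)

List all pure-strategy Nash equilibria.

none

For each strategy profile, look for a profitable unilateral deviation.
(Top, West, Front): P1 can switch to Bottom (1 → 5). Not NE.
(Top, West, Back): P1 can switch to Bottom (4 → 11). Not NE.
(Top, East, Front): P2 can switch to West (1 → 3). Not NE.
(Top, East, Back): P2 can switch to West (5 → 12). Not NE.
(Bottom, West, Front): P2 can switch to East (2 → 11). Not NE.
(Bottom, West, Back): P2 can switch to East (3 → 7). Not NE.
(The remaining 2 profiles each have a profitable deviation by the same check.)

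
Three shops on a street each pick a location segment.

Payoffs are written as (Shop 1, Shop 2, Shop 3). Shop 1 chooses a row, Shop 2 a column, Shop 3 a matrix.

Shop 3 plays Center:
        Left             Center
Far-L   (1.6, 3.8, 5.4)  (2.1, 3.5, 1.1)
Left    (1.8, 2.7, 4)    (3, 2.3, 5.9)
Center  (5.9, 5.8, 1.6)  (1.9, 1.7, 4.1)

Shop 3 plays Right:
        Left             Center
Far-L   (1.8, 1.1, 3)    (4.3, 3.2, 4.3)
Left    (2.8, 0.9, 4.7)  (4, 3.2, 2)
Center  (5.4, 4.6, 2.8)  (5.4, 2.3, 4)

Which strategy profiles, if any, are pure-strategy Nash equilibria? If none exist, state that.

For each strategy profile, look for a profitable unilateral deviation.
(Far-L, Left, Center): Shop 1 can switch to Left (1.6 → 1.8). Not NE.
(Far-L, Left, Right): Shop 1 can switch to Left (1.8 → 2.8). Not NE.
(Far-L, Center, Center): Shop 1 can switch to Left (2.1 → 3). Not NE.
(Far-L, Center, Right): Shop 1 can switch to Center (4.3 → 5.4). Not NE.
(Left, Left, Center): Shop 1 can switch to Center (1.8 → 5.9). Not NE.
(Left, Left, Right): Shop 1 can switch to Center (2.8 → 5.4). Not NE.
(Center, Left, Right): Shop 1 gets 5.4, best alternative 2.8; Shop 2 gets 4.6, best alternative 2.3; Shop 3 gets 2.8, best alternative 1.6. No profitable deviation — NE.
(The remaining 5 profiles each have a profitable deviation by the same check.)

The unique pure-strategy Nash equilibrium is (Center, Left, Right).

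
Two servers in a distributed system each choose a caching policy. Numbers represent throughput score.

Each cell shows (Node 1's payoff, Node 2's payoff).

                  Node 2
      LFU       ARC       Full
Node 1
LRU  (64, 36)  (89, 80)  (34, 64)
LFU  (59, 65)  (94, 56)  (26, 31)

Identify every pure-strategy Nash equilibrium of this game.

Check each profile: it is a Nash equilibrium iff no player can strictly gain by switching unilaterally.
(LRU, LFU): Node 2 can switch to ARC (36 → 80). Not NE.
(LRU, ARC): Node 1 can switch to LFU (89 → 94). Not NE.
(LRU, Full): Node 2 can switch to ARC (64 → 80). Not NE.
(LFU, LFU): Node 1 can switch to LRU (59 → 64). Not NE.
(LFU, ARC): Node 2 can switch to LFU (56 → 65). Not NE.
(LFU, Full): Node 1 can switch to LRU (26 → 34). Not NE.

There is no pure-strategy Nash equilibrium.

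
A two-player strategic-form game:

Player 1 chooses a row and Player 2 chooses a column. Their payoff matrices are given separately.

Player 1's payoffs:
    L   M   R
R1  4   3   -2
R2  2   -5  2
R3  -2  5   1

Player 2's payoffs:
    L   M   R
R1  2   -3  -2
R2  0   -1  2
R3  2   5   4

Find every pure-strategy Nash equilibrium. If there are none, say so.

(R1, L), (R2, R), (R3, M)

For each strategy profile, look for a profitable unilateral deviation.
(R1, L): Player 1 gets 4, best alternative 2; Player 2 gets 2, best alternative -2. No profitable deviation — NE.
(R1, M): Player 1 can switch to R3 (3 → 5). Not NE.
(R1, R): Player 1 can switch to R2 (-2 → 2). Not NE.
(R2, L): Player 1 can switch to R1 (2 → 4). Not NE.
(R2, M): Player 1 can switch to R1 (-5 → 3). Not NE.
(R2, R): Player 1 gets 2, best alternative 1; Player 2 gets 2, best alternative 0. No profitable deviation — NE.
(R3, L): Player 1 can switch to R1 (-2 → 4). Not NE.
(R3, M): Player 1 gets 5, best alternative 3; Player 2 gets 5, best alternative 4. No profitable deviation — NE.
(R3, R): Player 1 can switch to R2 (1 → 2). Not NE.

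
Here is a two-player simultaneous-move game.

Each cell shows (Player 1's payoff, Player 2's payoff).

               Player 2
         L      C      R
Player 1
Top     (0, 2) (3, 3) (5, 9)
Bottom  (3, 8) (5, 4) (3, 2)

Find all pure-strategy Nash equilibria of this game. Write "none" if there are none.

(Top, L): Player 1 can switch to Bottom (0 → 3). Not NE.
(Top, C): Player 1 can switch to Bottom (3 → 5). Not NE.
(Top, R): Player 1 gets 5, best alternative 3; Player 2 gets 9, best alternative 3. No profitable deviation — NE.
(Bottom, L): Player 1 gets 3, best alternative 0; Player 2 gets 8, best alternative 4. No profitable deviation — NE.
(Bottom, C): Player 2 can switch to L (4 → 8). Not NE.
(Bottom, R): Player 1 can switch to Top (3 → 5). Not NE.

Pure-strategy Nash equilibria: (Top, R), (Bottom, L)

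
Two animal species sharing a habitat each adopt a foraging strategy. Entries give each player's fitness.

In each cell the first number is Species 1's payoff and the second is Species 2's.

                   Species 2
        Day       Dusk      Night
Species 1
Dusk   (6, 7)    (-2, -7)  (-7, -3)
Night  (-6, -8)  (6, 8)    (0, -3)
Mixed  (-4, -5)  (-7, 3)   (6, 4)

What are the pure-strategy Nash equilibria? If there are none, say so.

(Dusk, Day), (Night, Dusk), (Mixed, Night)

(Dusk, Day): Species 1 gets 6, best alternative -4; Species 2 gets 7, best alternative -3. No profitable deviation — NE.
(Dusk, Dusk): Species 1 can switch to Night (-2 → 6). Not NE.
(Dusk, Night): Species 1 can switch to Night (-7 → 0). Not NE.
(Night, Day): Species 1 can switch to Dusk (-6 → 6). Not NE.
(Night, Dusk): Species 1 gets 6, best alternative -2; Species 2 gets 8, best alternative -3. No profitable deviation — NE.
(Night, Night): Species 1 can switch to Mixed (0 → 6). Not NE.
(Mixed, Day): Species 1 can switch to Dusk (-4 → 6). Not NE.
(Mixed, Dusk): Species 1 can switch to Dusk (-7 → -2). Not NE.
(Mixed, Night): Species 1 gets 6, best alternative 0; Species 2 gets 4, best alternative 3. No profitable deviation — NE.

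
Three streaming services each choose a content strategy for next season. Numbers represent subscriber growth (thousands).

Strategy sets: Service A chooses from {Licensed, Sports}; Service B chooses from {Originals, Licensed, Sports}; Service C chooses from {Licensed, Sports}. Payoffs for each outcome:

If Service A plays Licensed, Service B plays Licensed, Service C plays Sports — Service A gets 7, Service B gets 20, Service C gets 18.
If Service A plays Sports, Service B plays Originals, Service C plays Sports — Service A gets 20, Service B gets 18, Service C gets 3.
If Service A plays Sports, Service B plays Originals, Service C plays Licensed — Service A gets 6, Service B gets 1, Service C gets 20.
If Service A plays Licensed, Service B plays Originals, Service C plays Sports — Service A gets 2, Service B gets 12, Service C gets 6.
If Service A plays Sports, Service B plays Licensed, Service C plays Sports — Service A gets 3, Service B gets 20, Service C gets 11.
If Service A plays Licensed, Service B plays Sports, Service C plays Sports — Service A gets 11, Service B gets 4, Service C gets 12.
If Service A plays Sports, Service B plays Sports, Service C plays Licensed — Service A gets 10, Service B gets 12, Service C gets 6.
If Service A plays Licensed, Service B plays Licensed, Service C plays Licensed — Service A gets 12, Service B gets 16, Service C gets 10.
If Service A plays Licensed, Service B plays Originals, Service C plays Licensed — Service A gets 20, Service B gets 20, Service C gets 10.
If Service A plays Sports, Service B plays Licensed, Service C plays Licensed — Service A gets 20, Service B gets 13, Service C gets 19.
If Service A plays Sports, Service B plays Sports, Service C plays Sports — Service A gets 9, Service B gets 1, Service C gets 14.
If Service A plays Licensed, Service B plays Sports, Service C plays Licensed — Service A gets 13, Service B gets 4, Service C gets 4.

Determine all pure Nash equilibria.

The pure Nash equilibria are (Licensed, Originals, Licensed) and (Licensed, Licensed, Sports) and (Sports, Licensed, Licensed).

(Licensed, Originals, Licensed): Service A gets 20, best alternative 6; Service B gets 20, best alternative 16; Service C gets 10, best alternative 6. No profitable deviation — NE.
(Licensed, Originals, Sports): Service A can switch to Sports (2 → 20). Not NE.
(Licensed, Licensed, Licensed): Service A can switch to Sports (12 → 20). Not NE.
(Licensed, Licensed, Sports): Service A gets 7, best alternative 3; Service B gets 20, best alternative 12; Service C gets 18, best alternative 10. No profitable deviation — NE.
(Licensed, Sports, Licensed): Service B can switch to Originals (4 → 20). Not NE.
(Licensed, Sports, Sports): Service B can switch to Originals (4 → 12). Not NE.
(Sports, Originals, Licensed): Service A can switch to Licensed (6 → 20). Not NE.
(Sports, Originals, Sports): Service B can switch to Licensed (18 → 20). Not NE.
(Sports, Licensed, Licensed): Service A gets 20, best alternative 12; Service B gets 13, best alternative 12; Service C gets 19, best alternative 11. No profitable deviation — NE.
(Sports, Licensed, Sports): Service A can switch to Licensed (3 → 7). Not NE.
(Sports, Sports, Licensed): Service A can switch to Licensed (10 → 13). Not NE.
(Sports, Sports, Sports): Service A can switch to Licensed (9 → 11). Not NE.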